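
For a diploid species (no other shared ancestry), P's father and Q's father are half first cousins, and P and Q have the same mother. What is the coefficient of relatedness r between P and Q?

Relatedness sums over independent paths through distinct common ancestors.
P and Q are related in two ways: half second cousins through their fathers (r = 1/64) and half-sibs through their shared mother (r = 1/4).
r = 1/64 + 1/4 = 0.265625.

0.265625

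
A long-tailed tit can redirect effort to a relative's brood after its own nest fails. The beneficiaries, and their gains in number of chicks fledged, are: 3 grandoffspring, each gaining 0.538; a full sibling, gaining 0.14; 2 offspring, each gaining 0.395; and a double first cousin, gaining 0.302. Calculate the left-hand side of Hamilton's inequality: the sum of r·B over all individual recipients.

0.944

r to a grandoffspring = 1/4 (two parent–offspring links: r = (1/2)^2 = 1/4).
r to a full sibling = 1/2 (full sibs share both parents — two paths of length 2: r = 2·(1/2)^2 = 1/2).
r to an offspring = 0.5 (one parent–offspring link: r = (1/2)^1 = 1/2).
r to a double first cousin = 0.25 (double first cousins share both grandparent pairs — four paths of length 4: r = 4·(1/2)^4 = 1/4).
Summing one r·B term per recipient: 3·0.25·0.538 + 1·0.5·0.14 + 2·0.5·0.395 + 1·0.25·0.302 = 0.944.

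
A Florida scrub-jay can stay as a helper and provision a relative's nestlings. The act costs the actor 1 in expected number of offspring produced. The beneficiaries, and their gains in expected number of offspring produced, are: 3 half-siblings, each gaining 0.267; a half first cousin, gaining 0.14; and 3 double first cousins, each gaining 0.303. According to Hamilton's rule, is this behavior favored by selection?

No

Hamilton's rule: the trait is favored when the sum of r·B over every recipient exceeds the actor's cost C.
r to a half-sibling = 0.25 (half-sibs share one parent — one path of length 2: r = (1/2)^2 = 1/4).
r to a half first cousin = 1/16 (half first cousins share one grandparent — one path of length 4: r = (1/2)^4 = 1/16).
r to a double first cousin = 0.25 (double first cousins share both grandparent pairs — four paths of length 4: r = 4·(1/2)^4 = 1/4).
Summing one r·B term per recipient: 3·0.25·0.267 + 1·0.0625·0.14 + 3·0.25·0.303 = 0.43625.
0.43625 < 1: the indirect benefit is less than the cost.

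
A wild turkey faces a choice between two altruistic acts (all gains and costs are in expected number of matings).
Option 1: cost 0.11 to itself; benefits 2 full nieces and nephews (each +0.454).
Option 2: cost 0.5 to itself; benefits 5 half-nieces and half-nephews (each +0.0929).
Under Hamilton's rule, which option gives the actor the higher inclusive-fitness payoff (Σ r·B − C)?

Option 1

Option 1: r to a full niece or nephew = 0.25.
Option 1: Σ r·B − C = (2·0.25·0.454) − 0.11 = 0.117.
Option 2: r to a half-niece or half-nephew = 0.125.
Option 2: Σ r·B − C = (5·0.125·0.0929) − 0.5 = -0.4419375.
Option 1 has the higher net inclusive-fitness payoff.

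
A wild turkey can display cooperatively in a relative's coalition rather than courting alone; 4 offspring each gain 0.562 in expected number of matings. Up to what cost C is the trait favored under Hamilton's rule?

r to an offspring = 1/2 (one parent–offspring link: r = (1/2)^1 = 1/2).
Hamilton's rule: n·r·B > C, so the trait is favored while C < n·r·B = 4·0.5·0.562 = 1.124.

1.124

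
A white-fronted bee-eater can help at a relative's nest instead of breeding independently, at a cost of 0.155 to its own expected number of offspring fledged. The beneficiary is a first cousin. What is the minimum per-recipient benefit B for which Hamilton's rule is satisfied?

1.24

r to a first cousin = 1/8 (first cousins share one grandparent pair — two paths of length 4: r = 2·(1/2)^4 = 1/8).
Hamilton's rule with n recipients of equal r: n·r·B > C, so B > C/(n·r) = 0.155/(1·0.125) = 1.24.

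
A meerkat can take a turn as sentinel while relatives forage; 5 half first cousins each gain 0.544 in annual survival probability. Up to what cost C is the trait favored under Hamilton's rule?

r to a half first cousin = 0.0625 (half first cousins share one grandparent — one path of length 4: r = (1/2)^4 = 1/16).
Hamilton's rule: n·r·B > C, so the trait is favored while C < n·r·B = 5·0.0625·0.544 = 0.17.

0.17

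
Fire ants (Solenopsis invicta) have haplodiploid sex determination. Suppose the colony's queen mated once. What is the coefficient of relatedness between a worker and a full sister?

Haplodiploid full sisters inherit their father's entire haploid genome identically (contributing 1/2) and on average half of their mother's contribution (1/2 · 1/2 = 1/4); r = 1/2 + 1/4 = 3/4.

0.75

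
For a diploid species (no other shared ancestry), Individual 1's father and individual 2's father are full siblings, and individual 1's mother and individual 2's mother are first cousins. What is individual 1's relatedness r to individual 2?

Wright's path rule: contributions from independent ancestry routes add.
Individual 1 and individual 2 are related in two ways: first cousins through their fathers (r = 1/8) and second cousins through their mothers (r = 1/32).
r = 1/8 + 1/32 = 5/32 = 0.15625.

0.15625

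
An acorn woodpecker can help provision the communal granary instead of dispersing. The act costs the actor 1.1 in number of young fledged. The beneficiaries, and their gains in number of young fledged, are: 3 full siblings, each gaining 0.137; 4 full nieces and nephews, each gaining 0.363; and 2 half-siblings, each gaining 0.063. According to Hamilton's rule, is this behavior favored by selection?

Hamilton's rule: the trait is favored when the sum of r·B over every recipient exceeds the actor's cost C.
r to a full sibling = 0.5 (full sibs share both parents — two paths of length 2: r = 2·(1/2)^2 = 1/2).
r to a full niece or nephew = 0.25 (full aunt/uncle↔niece/nephew: two paths of length 3 through the shared grandparent pair: r = 2·(1/2)^3 = 1/4).
r to a half-sibling = 1/4 (half-sibs share one parent — one path of length 2: r = (1/2)^2 = 1/4).
Summing one r·B term per recipient: 3·0.5·0.137 + 4·0.25·0.363 + 2·0.25·0.063 = 0.6.
0.6 < 1.1: the indirect benefit is less than the cost.

No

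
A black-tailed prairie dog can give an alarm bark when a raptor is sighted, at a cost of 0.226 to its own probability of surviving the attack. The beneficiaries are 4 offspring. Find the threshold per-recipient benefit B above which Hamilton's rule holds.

0.113

r to an offspring = 0.5 (one parent–offspring link: r = (1/2)^1 = 1/2).
Hamilton's rule with n recipients of equal r: n·r·B > C, so B > C/(n·r) = 0.226/(4·0.5) = 0.113.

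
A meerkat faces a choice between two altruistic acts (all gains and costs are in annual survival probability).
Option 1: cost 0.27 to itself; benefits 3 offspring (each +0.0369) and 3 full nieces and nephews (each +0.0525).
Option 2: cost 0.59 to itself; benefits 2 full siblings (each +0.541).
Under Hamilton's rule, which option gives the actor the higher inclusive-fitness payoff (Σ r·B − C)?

Option 2

Option 1: r to an offspring = 0.5.
Option 1: r to a full niece or nephew = 0.25.
Option 1: Σ r·B − C = (3·0.5·0.0369 + 3·0.25·0.0525) − 0.27 = -0.175275.
Option 2: r to a full sibling = 0.5.
Option 2: Σ r·B − C = (2·0.5·0.541) − 0.59 = -0.049.
Option 2 has the higher net inclusive-fitness payoff.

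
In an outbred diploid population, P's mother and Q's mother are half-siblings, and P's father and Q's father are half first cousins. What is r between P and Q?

Wright's path rule: contributions from independent ancestry routes add.
P and Q are related in two ways: half first cousins through their mothers (r = 1/16) and half second cousins through their fathers (r = 1/64).
r = 1/16 + 1/64 = 5/64 = 0.078125.

0.078125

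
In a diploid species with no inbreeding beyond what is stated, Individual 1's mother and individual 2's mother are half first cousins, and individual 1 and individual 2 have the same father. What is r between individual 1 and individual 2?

Wright's path rule: contributions from independent ancestry routes add.
Individual 1 and individual 2 are related in two ways: half second cousins through their mothers (r = 1/64) and half-sibs through their shared father (r = 1/4).
r = 1/64 + 1/4 = 0.265625.

0.265625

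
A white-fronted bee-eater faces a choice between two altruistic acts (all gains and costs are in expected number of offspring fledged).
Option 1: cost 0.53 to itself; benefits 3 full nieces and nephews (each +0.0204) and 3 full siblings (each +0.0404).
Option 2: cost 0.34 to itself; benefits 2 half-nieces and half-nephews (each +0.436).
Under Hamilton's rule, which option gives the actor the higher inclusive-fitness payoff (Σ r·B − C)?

Option 1: r to a full niece or nephew = 0.25.
Option 1: r to a full sibling = 0.5.
Option 1: Σ r·B − C = (3·0.25·0.0204 + 3·0.5·0.0404) − 0.53 = -0.4541.
Option 2: r to a half-niece or half-nephew = 0.125.
Option 2: Σ r·B − C = (2·0.125·0.436) − 0.34 = -0.231.
Option 2 has the higher net inclusive-fitness payoff.

Option 2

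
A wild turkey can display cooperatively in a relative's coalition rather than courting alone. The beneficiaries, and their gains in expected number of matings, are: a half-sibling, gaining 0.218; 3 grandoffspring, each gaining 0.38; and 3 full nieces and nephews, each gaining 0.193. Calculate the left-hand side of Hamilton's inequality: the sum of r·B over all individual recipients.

0.48425

r to a half-sibling = 1/4 (half-sibs share one parent — one path of length 2: r = (1/2)^2 = 1/4).
r to a grandoffspring = 1/4 (two parent–offspring links: r = (1/2)^2 = 1/4).
r to a full niece or nephew = 1/4 (full aunt/uncle↔niece/nephew: two paths of length 3 through the shared grandparent pair: r = 2·(1/2)^3 = 1/4).
Summing one r·B term per recipient: 1·0.25·0.218 + 3·0.25·0.38 + 3·0.25·0.193 = 0.48425.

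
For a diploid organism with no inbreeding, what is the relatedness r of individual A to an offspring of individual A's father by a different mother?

Each parent–offspring link contributes a factor of 1/2, and independent paths through distinct common ancestors add.
Half-sibs share one parent — one path of length 2: r = (1/2)^2 = 1/4.

0.25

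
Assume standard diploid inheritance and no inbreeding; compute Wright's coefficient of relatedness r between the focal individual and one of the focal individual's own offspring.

0.5

Each parent–offspring link contributes a factor of 1/2, and independent paths through distinct common ancestors add.
One parent–offspring link: r = (1/2)^1 = 1/2.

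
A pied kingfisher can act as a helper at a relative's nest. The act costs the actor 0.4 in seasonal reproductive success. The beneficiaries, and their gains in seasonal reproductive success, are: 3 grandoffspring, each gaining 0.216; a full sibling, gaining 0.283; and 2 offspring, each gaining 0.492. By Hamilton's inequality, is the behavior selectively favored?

Yes

Hamilton's rule: the trait is favored when the sum of r·B over every recipient exceeds the actor's cost C.
r to a grandoffspring = 0.25 (two parent–offspring links: r = (1/2)^2 = 1/4).
r to a full sibling = 0.5 (full sibs share both parents — two paths of length 2: r = 2·(1/2)^2 = 1/2).
r to an offspring = 0.5 (one parent–offspring link: r = (1/2)^1 = 1/2).
Summing one r·B term per recipient: 3·0.25·0.216 + 1·0.5·0.283 + 2·0.5·0.492 = 0.7955.
0.7955 > 0.4: the indirect benefit exceeds the cost.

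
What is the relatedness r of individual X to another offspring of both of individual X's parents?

0.5

Each parent–offspring link contributes a factor of 1/2, and independent paths through distinct common ancestors add.
Full sibs share both parents — two paths of length 2: r = 2·(1/2)^2 = 1/2.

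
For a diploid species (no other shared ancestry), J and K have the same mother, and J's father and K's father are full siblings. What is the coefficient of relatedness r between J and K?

0.375

With two independent routes of shared ancestry, r is the sum of the two contributions.
J and K are related in two ways: half-sibs through their shared mother (r = 1/4) and first cousins through their fathers (r = 1/8).
r = 1/4 + 1/8 = 3/8 = 0.375.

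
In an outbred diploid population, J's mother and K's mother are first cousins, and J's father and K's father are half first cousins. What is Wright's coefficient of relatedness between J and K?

With two independent routes of shared ancestry, r is the sum of the two contributions.
J and K are related in two ways: second cousins through their mothers (r = 1/32) and half second cousins through their fathers (r = 1/64).
r = 1/32 + 1/64 = 3/64 = 0.046875.

0.046875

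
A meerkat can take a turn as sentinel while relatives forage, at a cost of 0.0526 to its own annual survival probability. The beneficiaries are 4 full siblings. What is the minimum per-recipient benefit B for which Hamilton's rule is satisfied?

r to a full sibling = 1/2 (full sibs share both parents — two paths of length 2: r = 2·(1/2)^2 = 1/2).
Hamilton's rule with n recipients of equal r: n·r·B > C, so B > C/(n·r) = 0.0526/(4·0.5) = 0.0263.

0.0263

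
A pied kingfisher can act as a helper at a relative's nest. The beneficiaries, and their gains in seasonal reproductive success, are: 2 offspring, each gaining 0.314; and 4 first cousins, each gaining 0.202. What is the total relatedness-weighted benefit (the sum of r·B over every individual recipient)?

r to an offspring = 0.5 (one parent–offspring link: r = (1/2)^1 = 1/2).
r to a first cousin = 1/8 (first cousins share one grandparent pair — two paths of length 4: r = 2·(1/2)^4 = 1/8).
Summing one r·B term per recipient: 2·0.5·0.314 + 4·0.125·0.202 = 0.415.

0.415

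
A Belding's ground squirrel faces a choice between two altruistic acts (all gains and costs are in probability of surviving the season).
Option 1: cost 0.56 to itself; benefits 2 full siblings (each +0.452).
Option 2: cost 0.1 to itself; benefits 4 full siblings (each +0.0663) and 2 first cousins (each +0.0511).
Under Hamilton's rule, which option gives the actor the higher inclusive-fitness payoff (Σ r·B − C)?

Option 1: r to a full sibling = 0.5.
Option 1: Σ r·B − C = (2·0.5·0.452) − 0.56 = -0.108.
Option 2: r to a full sibling = 0.5.
Option 2: r to a first cousin = 0.125.
Option 2: Σ r·B − C = (4·0.5·0.0663 + 2·0.125·0.0511) − 0.1 = 0.045375.
Option 2 has the higher net inclusive-fitness payoff.

Option 2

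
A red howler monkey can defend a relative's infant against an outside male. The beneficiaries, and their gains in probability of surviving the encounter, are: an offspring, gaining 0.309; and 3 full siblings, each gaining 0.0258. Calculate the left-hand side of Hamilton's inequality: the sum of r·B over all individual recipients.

0.1932

r to an offspring = 1/2 (one parent–offspring link: r = (1/2)^1 = 1/2).
r to a full sibling = 1/2 (full sibs share both parents — two paths of length 2: r = 2·(1/2)^2 = 1/2).
Summing one r·B term per recipient: 1·0.5·0.309 + 3·0.5·0.0258 = 0.1932.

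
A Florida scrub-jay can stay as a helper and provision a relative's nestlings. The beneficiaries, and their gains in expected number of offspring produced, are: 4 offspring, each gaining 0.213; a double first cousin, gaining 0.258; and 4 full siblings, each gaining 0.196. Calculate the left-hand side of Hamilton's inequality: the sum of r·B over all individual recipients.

r to an offspring = 0.5 (one parent–offspring link: r = (1/2)^1 = 1/2).
r to a double first cousin = 0.25 (double first cousins share both grandparent pairs — four paths of length 4: r = 4·(1/2)^4 = 1/4).
r to a full sibling = 0.5 (full sibs share both parents — two paths of length 2: r = 2·(1/2)^2 = 1/2).
Summing one r·B term per recipient: 4·0.5·0.213 + 1·0.25·0.258 + 4·0.5·0.196 = 0.8825.

0.8825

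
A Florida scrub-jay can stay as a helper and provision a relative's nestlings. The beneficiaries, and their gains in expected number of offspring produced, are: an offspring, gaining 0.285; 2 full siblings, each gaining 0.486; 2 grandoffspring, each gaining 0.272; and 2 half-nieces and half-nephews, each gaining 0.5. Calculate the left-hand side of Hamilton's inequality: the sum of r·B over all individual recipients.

0.8895

r to an offspring = 1/2 (one parent–offspring link: r = (1/2)^1 = 1/2).
r to a full sibling = 0.5 (full sibs share both parents — two paths of length 2: r = 2·(1/2)^2 = 1/2).
r to a grandoffspring = 1/4 (two parent–offspring links: r = (1/2)^2 = 1/4).
r to a half-niece or half-nephew = 0.125 (half-aunt/uncle↔niece/nephew: one path of length 3: r = (1/2)^3 = 1/8).
Summing one r·B term per recipient: 1·0.5·0.285 + 2·0.5·0.486 + 2·0.25·0.272 + 2·0.125·0.5 = 0.8895.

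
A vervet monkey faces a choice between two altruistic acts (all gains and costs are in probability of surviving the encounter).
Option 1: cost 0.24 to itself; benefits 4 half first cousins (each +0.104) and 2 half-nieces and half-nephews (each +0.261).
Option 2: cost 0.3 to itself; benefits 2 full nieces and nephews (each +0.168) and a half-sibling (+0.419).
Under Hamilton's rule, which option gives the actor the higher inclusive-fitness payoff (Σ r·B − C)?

Option 1: r to a half first cousin = 0.0625.
Option 1: r to a half-niece or half-nephew = 0.125.
Option 1: Σ r·B − C = (4·0.0625·0.104 + 2·0.125·0.261) − 0.24 = -0.14875.
Option 2: r to a full niece or nephew = 0.25.
Option 2: r to a half-sibling = 0.25.
Option 2: Σ r·B − C = (2·0.25·0.168 + 1·0.25·0.419) − 0.3 = -0.11125.
Option 2 has the higher net inclusive-fitness payoff.

Option 2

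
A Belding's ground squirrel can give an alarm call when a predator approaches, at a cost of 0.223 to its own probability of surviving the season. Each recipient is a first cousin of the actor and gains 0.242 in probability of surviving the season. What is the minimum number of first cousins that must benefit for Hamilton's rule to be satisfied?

8

r to a first cousin = 0.125 (first cousins share one grandparent pair — two paths of length 4: r = 2·(1/2)^4 = 1/8).
Hamilton's rule: n·r·B > C  ⇒  n > C/(r·B) = 0.223/(0.125·0.242) = 7.372.
The smallest integer exceeding 7.372 is 8.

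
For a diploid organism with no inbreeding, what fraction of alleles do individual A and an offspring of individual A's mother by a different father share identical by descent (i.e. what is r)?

Each parent–offspring link contributes a factor of 1/2, and independent paths through distinct common ancestors add.
Half-sibs share one parent — one path of length 2: r = (1/2)^2 = 1/4.

0.25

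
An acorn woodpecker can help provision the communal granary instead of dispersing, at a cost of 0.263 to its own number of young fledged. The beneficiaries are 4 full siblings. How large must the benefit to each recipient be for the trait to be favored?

r to a full sibling = 0.5 (full sibs share both parents — two paths of length 2: r = 2·(1/2)^2 = 1/2).
Hamilton's rule with n recipients of equal r: n·r·B > C, so B > C/(n·r) = 0.263/(4·0.5) = 0.1315.

0.1315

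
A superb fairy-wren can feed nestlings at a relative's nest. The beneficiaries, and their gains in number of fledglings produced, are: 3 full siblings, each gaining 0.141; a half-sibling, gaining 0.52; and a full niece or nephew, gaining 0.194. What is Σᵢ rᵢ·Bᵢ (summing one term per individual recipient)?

r to a full sibling = 0.5 (full sibs share both parents — two paths of length 2: r = 2·(1/2)^2 = 1/2).
r to a half-sibling = 1/4 (half-sibs share one parent — one path of length 2: r = (1/2)^2 = 1/4).
r to a full niece or nephew = 1/4 (full aunt/uncle↔niece/nephew: two paths of length 3 through the shared grandparent pair: r = 2·(1/2)^3 = 1/4).
Summing one r·B term per recipient: 3·0.5·0.141 + 1·0.25·0.52 + 1·0.25·0.194 = 0.39.

0.39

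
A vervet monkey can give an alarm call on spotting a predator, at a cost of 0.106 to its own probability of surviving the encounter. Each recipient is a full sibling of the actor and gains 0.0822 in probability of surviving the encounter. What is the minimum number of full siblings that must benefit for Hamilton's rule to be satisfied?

3

r to a full sibling = 1/2 (full sibs share both parents — two paths of length 2: r = 2·(1/2)^2 = 1/2).
Hamilton's rule: n·r·B > C  ⇒  n > C/(r·B) = 0.106/(0.5·0.0822) = 2.579.
The smallest integer exceeding 2.579 is 3.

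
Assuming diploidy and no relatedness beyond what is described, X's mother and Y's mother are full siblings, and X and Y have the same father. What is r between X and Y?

0.375

Independent pedigree routes through distinct common ancestors add.
X and Y are related in two ways: first cousins through their mothers (r = 1/8) and half-sibs through their shared father (r = 1/4).
r = 1/8 + 1/4 = 3/8 = 0.375.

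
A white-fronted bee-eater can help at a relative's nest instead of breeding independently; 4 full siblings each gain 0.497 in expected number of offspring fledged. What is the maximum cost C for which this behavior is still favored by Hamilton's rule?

r to a full sibling = 0.5 (full sibs share both parents — two paths of length 2: r = 2·(1/2)^2 = 1/2).
Hamilton's rule: n·r·B > C, so the trait is favored while C < n·r·B = 4·0.5·0.497 = 0.994.

0.994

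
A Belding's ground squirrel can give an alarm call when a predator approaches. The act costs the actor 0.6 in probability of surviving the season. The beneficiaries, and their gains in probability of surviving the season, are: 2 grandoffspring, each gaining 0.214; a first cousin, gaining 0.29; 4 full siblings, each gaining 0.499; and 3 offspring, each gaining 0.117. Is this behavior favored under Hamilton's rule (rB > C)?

Hamilton's rule: the trait is favored when the sum of r·B over every recipient exceeds the actor's cost C.
r to a grandoffspring = 1/4 (two parent–offspring links: r = (1/2)^2 = 1/4).
r to a first cousin = 0.125 (first cousins share one grandparent pair — two paths of length 4: r = 2·(1/2)^4 = 1/8).
r to a full sibling = 0.5 (full sibs share both parents — two paths of length 2: r = 2·(1/2)^2 = 1/2).
r to an offspring = 1/2 (one parent–offspring link: r = (1/2)^1 = 1/2).
Summing one r·B term per recipient: 2·0.25·0.214 + 1·0.125·0.29 + 4·0.5·0.499 + 3·0.5·0.117 = 1.31675.
1.31675 > 0.6: the indirect benefit exceeds the cost.

Yes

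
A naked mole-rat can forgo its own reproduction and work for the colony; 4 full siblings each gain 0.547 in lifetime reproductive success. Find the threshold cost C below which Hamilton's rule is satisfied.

1.094

r to a full sibling = 0.5 (full sibs share both parents — two paths of length 2: r = 2·(1/2)^2 = 1/2).
Hamilton's rule: n·r·B > C, so the trait is favored while C < n·r·B = 4·0.5·0.547 = 1.094.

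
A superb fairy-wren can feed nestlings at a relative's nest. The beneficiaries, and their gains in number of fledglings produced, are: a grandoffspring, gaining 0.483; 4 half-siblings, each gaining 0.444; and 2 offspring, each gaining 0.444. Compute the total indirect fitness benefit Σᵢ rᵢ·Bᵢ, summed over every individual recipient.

1.00875

r to a grandoffspring = 0.25 (two parent–offspring links: r = (1/2)^2 = 1/4).
r to a half-sibling = 0.25 (half-sibs share one parent — one path of length 2: r = (1/2)^2 = 1/4).
r to an offspring = 1/2 (one parent–offspring link: r = (1/2)^1 = 1/2).
Summing one r·B term per recipient: 1·0.25·0.483 + 4·0.25·0.444 + 2·0.5·0.444 = 1.00875.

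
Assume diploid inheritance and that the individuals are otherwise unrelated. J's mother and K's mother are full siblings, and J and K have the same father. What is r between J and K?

0.375

Relatedness sums over independent paths through distinct common ancestors.
J and K are related in two ways: first cousins through their mothers (r = 1/8) and half-sibs through their shared father (r = 1/4).
r = 1/8 + 1/4 = 0.375.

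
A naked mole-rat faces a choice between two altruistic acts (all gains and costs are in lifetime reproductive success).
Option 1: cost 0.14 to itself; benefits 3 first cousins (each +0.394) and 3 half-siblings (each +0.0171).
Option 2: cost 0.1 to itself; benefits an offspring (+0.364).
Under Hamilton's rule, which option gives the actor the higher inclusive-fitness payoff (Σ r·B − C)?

Option 2

Option 1: r to a first cousin = 0.125.
Option 1: r to a half-sibling = 0.25.
Option 1: Σ r·B − C = (3·0.125·0.394 + 3·0.25·0.0171) − 0.14 = 0.020575.
Option 2: r to an offspring = 0.5.
Option 2: Σ r·B − C = (1·0.5·0.364) − 0.1 = 0.082.
Option 2 has the higher net inclusive-fitness payoff.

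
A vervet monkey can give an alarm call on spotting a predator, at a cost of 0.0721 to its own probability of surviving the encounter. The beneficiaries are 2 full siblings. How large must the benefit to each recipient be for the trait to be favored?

0.0721

r to a full sibling = 0.5 (full sibs share both parents — two paths of length 2: r = 2·(1/2)^2 = 1/2).
Hamilton's rule with n recipients of equal r: n·r·B > C, so B > C/(n·r) = 0.0721/(2·0.5) = 0.0721.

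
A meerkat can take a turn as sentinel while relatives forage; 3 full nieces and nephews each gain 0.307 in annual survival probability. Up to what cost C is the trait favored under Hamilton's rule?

r to a full niece or nephew = 1/4 (full aunt/uncle↔niece/nephew: two paths of length 3 through the shared grandparent pair: r = 2·(1/2)^3 = 1/4).
Hamilton's rule: n·r·B > C, so the trait is favored while C < n·r·B = 3·0.25·0.307 = 0.23025.

0.23025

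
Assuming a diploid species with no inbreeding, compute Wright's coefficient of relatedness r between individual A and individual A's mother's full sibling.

Each parent–offspring link contributes a factor of 1/2, and independent paths through distinct common ancestors add.
Full aunt/uncle↔niece/nephew: two paths of length 3 through the shared grandparent pair: r = 2·(1/2)^3 = 1/4.

0.25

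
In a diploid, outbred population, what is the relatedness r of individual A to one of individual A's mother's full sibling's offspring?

0.125

Each parent–offspring link contributes a factor of 1/2, and independent paths through distinct common ancestors add.
First cousins share one grandparent pair — two paths of length 4: r = 2·(1/2)^4 = 1/8.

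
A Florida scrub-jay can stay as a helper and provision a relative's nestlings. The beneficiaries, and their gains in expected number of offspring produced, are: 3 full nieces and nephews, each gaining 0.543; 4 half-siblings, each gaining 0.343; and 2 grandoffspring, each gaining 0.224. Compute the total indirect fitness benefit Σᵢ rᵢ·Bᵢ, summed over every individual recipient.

0.86225

r to a full niece or nephew = 0.25 (full aunt/uncle↔niece/nephew: two paths of length 3 through the shared grandparent pair: r = 2·(1/2)^3 = 1/4).
r to a half-sibling = 1/4 (half-sibs share one parent — one path of length 2: r = (1/2)^2 = 1/4).
r to a grandoffspring = 1/4 (two parent–offspring links: r = (1/2)^2 = 1/4).
Summing one r·B term per recipient: 3·0.25·0.543 + 4·0.25·0.343 + 2·0.25·0.224 = 0.86225.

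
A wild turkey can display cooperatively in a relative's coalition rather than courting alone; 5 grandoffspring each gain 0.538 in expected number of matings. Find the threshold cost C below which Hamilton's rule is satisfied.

r to a grandoffspring = 1/4 (two parent–offspring links: r = (1/2)^2 = 1/4).
Hamilton's rule: n·r·B > C, so the trait is favored while C < n·r·B = 5·0.25·0.538 = 0.6725.

0.6725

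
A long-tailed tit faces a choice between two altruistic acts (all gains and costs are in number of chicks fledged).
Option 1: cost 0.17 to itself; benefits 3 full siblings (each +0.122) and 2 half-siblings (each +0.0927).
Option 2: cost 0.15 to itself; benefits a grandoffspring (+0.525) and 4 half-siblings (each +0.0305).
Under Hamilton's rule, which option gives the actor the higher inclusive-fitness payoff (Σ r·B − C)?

Option 1

Option 1: r to a full sibling = 0.5.
Option 1: r to a half-sibling = 0.25.
Option 1: Σ r·B − C = (3·0.5·0.122 + 2·0.25·0.0927) − 0.17 = 0.05935.
Option 2: r to a grandoffspring = 0.25.
Option 2: r to a half-sibling = 0.25.
Option 2: Σ r·B − C = (1·0.25·0.525 + 4·0.25·0.0305) − 0.15 = 0.01175.
Option 1 has the higher net inclusive-fitness payoff.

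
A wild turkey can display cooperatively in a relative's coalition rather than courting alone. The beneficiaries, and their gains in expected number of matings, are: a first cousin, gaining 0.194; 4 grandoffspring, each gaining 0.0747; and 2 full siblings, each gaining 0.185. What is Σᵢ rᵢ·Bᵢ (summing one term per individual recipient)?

r to a first cousin = 1/8 (first cousins share one grandparent pair — two paths of length 4: r = 2·(1/2)^4 = 1/8).
r to a grandoffspring = 0.25 (two parent–offspring links: r = (1/2)^2 = 1/4).
r to a full sibling = 1/2 (full sibs share both parents — two paths of length 2: r = 2·(1/2)^2 = 1/2).
Summing one r·B term per recipient: 1·0.125·0.194 + 4·0.25·0.0747 + 2·0.5·0.185 = 0.28395.

0.28395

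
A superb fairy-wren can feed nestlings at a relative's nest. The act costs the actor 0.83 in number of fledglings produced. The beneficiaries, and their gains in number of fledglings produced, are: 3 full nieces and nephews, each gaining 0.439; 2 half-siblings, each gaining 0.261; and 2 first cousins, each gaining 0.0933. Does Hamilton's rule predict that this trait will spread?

Hamilton's rule: the trait is favored when the sum of r·B over every recipient exceeds the actor's cost C.
r to a full niece or nephew = 1/4 (full aunt/uncle↔niece/nephew: two paths of length 3 through the shared grandparent pair: r = 2·(1/2)^3 = 1/4).
r to a half-sibling = 1/4 (half-sibs share one parent — one path of length 2: r = (1/2)^2 = 1/4).
r to a first cousin = 0.125 (first cousins share one grandparent pair — two paths of length 4: r = 2·(1/2)^4 = 1/8).
Summing one r·B term per recipient: 3·0.25·0.439 + 2·0.25·0.261 + 2·0.125·0.0933 = 0.483075.
0.483075 < 0.83: the indirect benefit is less than the cost.

No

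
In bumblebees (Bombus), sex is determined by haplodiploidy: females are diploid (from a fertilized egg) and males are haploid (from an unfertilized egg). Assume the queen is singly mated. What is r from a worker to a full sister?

0.75

Haplodiploid full sisters inherit their father's entire haploid genome identically (contributing 1/2) and on average half of their mother's contribution (1/2 · 1/2 = 1/4); r = 1/2 + 1/4 = 3/4.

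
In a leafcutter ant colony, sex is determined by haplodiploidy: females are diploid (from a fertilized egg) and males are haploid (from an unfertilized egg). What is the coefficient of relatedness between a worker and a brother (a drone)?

Her haploid brother carries none of their father's genes and a random half of their mother's genome; that half matches the maternal half of her own genome with probability 1/2: r = 1/2 · 1/2 = 1/4.

0.25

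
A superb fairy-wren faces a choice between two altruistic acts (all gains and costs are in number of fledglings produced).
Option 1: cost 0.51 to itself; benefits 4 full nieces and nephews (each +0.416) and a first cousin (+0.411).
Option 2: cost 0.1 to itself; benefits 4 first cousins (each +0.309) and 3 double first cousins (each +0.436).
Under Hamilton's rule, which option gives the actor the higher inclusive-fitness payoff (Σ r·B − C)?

Option 1: r to a full niece or nephew = 0.25.
Option 1: r to a first cousin = 0.125.
Option 1: Σ r·B − C = (4·0.25·0.416 + 1·0.125·0.411) − 0.51 = -0.042625.
Option 2: r to a first cousin = 0.125.
Option 2: r to a double first cousin = 0.25.
Option 2: Σ r·B − C = (4·0.125·0.309 + 3·0.25·0.436) − 0.1 = 0.3815.
Option 2 has the higher net inclusive-fitness payoff.

Option 2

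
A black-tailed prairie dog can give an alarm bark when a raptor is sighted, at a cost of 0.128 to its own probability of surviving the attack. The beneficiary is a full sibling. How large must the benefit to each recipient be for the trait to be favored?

0.256

r to a full sibling = 0.5 (full sibs share both parents — two paths of length 2: r = 2·(1/2)^2 = 1/2).
Hamilton's rule with n recipients of equal r: n·r·B > C, so B > C/(n·r) = 0.128/(1·0.5) = 0.256.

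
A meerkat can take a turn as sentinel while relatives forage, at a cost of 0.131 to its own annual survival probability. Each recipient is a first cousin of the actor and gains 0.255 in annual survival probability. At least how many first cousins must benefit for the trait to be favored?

r to a first cousin = 0.125 (first cousins share one grandparent pair — two paths of length 4: r = 2·(1/2)^4 = 1/8).
Hamilton's rule: n·r·B > C  ⇒  n > C/(r·B) = 0.131/(0.125·0.255) = 4.11.
The smallest integer exceeding 4.11 is 5.

5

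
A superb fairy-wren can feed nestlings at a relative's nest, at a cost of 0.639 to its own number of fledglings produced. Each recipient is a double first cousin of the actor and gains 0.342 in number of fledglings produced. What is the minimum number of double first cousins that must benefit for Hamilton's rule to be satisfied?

r to a double first cousin = 1/4 (double first cousins share both grandparent pairs — four paths of length 4: r = 4·(1/2)^4 = 1/4).
Hamilton's rule: n·r·B > C  ⇒  n > C/(r·B) = 0.639/(0.25·0.342) = 7.474.
The smallest integer exceeding 7.474 is 8.

8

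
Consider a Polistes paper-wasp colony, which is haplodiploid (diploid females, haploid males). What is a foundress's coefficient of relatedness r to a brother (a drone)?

0.25

Her haploid brother carries none of their father's genes and a random half of their mother's genome; that half matches the maternal half of her own genome with probability 1/2: r = 1/2 · 1/2 = 1/4.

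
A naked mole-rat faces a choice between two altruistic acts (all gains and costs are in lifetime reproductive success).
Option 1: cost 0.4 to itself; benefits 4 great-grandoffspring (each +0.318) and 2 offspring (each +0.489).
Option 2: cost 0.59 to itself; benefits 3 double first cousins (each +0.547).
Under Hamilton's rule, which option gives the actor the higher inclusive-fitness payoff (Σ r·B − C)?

Option 1

Option 1: r to a great-grandoffspring = 0.125.
Option 1: r to an offspring = 0.5.
Option 1: Σ r·B − C = (4·0.125·0.318 + 2·0.5·0.489) − 0.4 = 0.248.
Option 2: r to a double first cousin = 0.25.
Option 2: Σ r·B − C = (3·0.25·0.547) − 0.59 = -0.17975.
Option 1 has the higher net inclusive-fitness payoff.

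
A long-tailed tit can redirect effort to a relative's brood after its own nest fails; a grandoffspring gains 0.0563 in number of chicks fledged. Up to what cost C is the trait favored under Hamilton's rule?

0.014075

r to a grandoffspring = 1/4 (two parent–offspring links: r = (1/2)^2 = 1/4).
Hamilton's rule: n·r·B > C, so the trait is favored while C < n·r·B = 1·0.25·0.0563 = 0.014075.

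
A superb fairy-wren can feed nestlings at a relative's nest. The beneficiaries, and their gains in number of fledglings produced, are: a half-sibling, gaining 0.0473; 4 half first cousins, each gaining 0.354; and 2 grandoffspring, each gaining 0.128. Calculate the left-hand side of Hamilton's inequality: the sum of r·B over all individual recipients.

r to a half-sibling = 1/4 (half-sibs share one parent — one path of length 2: r = (1/2)^2 = 1/4).
r to a half first cousin = 0.0625 (half first cousins share one grandparent — one path of length 4: r = (1/2)^4 = 1/16).
r to a grandoffspring = 0.25 (two parent–offspring links: r = (1/2)^2 = 1/4).
Summing one r·B term per recipient: 1·0.25·0.0473 + 4·0.0625·0.354 + 2·0.25·0.128 = 0.164325.

0.164325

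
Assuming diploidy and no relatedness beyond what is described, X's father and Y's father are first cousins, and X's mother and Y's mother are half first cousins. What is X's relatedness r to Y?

0.046875

With two independent routes of shared ancestry, r is the sum of the two contributions.
X and Y are related in two ways: second cousins through their fathers (r = 1/32) and half second cousins through their mothers (r = 1/64).
r = 1/32 + 1/64 = 3/64 = 0.046875.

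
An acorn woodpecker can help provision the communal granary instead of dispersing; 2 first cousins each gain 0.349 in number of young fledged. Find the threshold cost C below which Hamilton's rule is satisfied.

r to a first cousin = 0.125 (first cousins share one grandparent pair — two paths of length 4: r = 2·(1/2)^4 = 1/8).
Hamilton's rule: n·r·B > C, so the trait is favored while C < n·r·B = 2·0.125·0.349 = 0.08725.

0.08725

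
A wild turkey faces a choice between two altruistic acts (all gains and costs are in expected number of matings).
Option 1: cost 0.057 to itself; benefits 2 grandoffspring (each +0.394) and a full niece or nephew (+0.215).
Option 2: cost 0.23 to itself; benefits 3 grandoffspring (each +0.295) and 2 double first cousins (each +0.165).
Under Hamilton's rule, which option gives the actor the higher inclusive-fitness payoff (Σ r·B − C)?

Option 1: r to a grandoffspring = 0.25.
Option 1: r to a full niece or nephew = 0.25.
Option 1: Σ r·B − C = (2·0.25·0.394 + 1·0.25·0.215) − 0.057 = 0.19375.
Option 2: r to a grandoffspring = 0.25.
Option 2: r to a double first cousin = 0.25.
Option 2: Σ r·B − C = (3·0.25·0.295 + 2·0.25·0.165) − 0.23 = 0.07375.
Option 1 has the higher net inclusive-fitness payoff.

Option 1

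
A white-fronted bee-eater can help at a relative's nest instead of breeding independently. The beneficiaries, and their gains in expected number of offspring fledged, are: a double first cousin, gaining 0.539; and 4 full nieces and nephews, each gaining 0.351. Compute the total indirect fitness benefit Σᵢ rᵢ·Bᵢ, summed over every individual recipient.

r to a double first cousin = 0.25 (double first cousins share both grandparent pairs — four paths of length 4: r = 4·(1/2)^4 = 1/4).
r to a full niece or nephew = 1/4 (full aunt/uncle↔niece/nephew: two paths of length 3 through the shared grandparent pair: r = 2·(1/2)^3 = 1/4).
Summing one r·B term per recipient: 1·0.25·0.539 + 4·0.25·0.351 = 0.48575.

0.48575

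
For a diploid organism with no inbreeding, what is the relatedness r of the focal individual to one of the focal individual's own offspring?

Each parent–offspring link contributes a factor of 1/2, and independent paths through distinct common ancestors add.
One parent–offspring link: r = (1/2)^1 = 1/2.

0.5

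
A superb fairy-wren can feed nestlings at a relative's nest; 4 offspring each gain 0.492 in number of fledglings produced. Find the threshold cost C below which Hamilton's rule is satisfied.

r to an offspring = 0.5 (one parent–offspring link: r = (1/2)^1 = 1/2).
Hamilton's rule: n·r·B > C, so the trait is favored while C < n·r·B = 4·0.5·0.492 = 0.984.

0.984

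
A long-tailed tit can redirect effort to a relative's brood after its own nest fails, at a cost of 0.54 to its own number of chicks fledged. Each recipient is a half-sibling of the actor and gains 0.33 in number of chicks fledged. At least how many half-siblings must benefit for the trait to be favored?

r to a half-sibling = 1/4 (half-sibs share one parent — one path of length 2: r = (1/2)^2 = 1/4).
Hamilton's rule: n·r·B > C  ⇒  n > C/(r·B) = 0.54/(0.25·0.33) = 6.545.
The smallest integer exceeding 6.545 is 7.

7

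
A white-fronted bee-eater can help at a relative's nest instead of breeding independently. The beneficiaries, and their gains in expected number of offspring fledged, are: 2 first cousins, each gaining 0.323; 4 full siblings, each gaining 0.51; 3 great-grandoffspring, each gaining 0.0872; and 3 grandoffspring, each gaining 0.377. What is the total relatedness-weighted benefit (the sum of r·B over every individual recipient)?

1.4162

r to a first cousin = 1/8 (first cousins share one grandparent pair — two paths of length 4: r = 2·(1/2)^4 = 1/8).
r to a full sibling = 1/2 (full sibs share both parents — two paths of length 2: r = 2·(1/2)^2 = 1/2).
r to a great-grandoffspring = 0.125 (three parent–offspring links: r = (1/2)^3 = 1/8).
r to a grandoffspring = 1/4 (two parent–offspring links: r = (1/2)^2 = 1/4).
Summing one r·B term per recipient: 2·0.125·0.323 + 4·0.5·0.51 + 3·0.125·0.0872 + 3·0.25·0.377 = 1.4162.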